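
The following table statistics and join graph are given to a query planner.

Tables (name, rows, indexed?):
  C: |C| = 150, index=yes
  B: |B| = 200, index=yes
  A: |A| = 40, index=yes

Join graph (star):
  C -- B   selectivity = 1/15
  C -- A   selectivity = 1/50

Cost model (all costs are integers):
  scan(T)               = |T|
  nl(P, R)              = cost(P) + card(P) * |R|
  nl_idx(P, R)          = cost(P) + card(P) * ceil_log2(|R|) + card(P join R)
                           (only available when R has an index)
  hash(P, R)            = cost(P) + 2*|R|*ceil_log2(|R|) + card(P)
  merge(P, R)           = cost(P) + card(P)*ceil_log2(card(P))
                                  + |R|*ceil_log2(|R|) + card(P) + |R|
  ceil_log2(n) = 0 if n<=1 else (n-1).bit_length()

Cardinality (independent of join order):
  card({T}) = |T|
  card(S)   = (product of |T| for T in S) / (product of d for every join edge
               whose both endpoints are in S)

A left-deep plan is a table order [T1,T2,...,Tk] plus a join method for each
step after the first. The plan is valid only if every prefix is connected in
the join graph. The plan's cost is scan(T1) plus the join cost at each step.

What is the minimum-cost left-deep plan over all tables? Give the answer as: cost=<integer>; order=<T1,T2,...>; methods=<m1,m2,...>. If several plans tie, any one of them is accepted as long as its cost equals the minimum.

cost=3040; order=A,C,B; methods=nl_idx,nl_idx

Selinger DP (subsets sized 1..n):
  {C}: scan cost=150, card=150
  {B}: scan cost=200, card=200
  {A}: scan cost=40, card=40
  {BC}: card=2000; try (C,hash)→2800, (B,merge)→3300, (C,merge)→3350, (B,nl_idx)→3350, (B,hash)→3500, (C,nl_idx)→3800 …(+2); best=2800 via (C,hash)
  {AC}: card=120; try (C,nl_idx)→480, (A,hash)→780, (A,nl_idx)→1170, (C,merge)→1670, (A,merge)→1780, (C,hash)→2480 …(+2); best=480 via (C,nl_idx)
  {ABC}: card=1600; try (B,nl_idx)→3040, (B,merge)→3240, (B,hash)→3800, (A,hash)→5280, (A,nl_idx)→16400, (B,nl)→24480 …(+2); best=3040 via (B,nl_idx)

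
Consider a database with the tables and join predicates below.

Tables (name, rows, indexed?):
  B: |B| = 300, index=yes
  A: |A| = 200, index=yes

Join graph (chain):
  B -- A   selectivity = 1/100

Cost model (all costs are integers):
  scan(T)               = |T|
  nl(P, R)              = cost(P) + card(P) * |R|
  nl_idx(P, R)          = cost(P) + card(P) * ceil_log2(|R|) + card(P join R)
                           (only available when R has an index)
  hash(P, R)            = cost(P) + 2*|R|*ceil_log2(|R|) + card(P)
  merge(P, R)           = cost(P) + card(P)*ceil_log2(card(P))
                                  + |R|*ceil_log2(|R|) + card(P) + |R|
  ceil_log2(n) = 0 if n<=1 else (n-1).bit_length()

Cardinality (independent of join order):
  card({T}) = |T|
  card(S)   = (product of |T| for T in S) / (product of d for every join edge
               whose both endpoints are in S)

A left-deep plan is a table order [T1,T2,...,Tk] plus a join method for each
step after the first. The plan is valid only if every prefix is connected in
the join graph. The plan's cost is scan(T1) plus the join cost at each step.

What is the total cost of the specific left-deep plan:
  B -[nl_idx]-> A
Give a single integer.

3300

step 1: scan B: cost=300, card=300
step 2: join A via nl_idx
    card(P join A) = 300*200/(100) = 600
    cost = 300 + 300*8 + 600 = 3300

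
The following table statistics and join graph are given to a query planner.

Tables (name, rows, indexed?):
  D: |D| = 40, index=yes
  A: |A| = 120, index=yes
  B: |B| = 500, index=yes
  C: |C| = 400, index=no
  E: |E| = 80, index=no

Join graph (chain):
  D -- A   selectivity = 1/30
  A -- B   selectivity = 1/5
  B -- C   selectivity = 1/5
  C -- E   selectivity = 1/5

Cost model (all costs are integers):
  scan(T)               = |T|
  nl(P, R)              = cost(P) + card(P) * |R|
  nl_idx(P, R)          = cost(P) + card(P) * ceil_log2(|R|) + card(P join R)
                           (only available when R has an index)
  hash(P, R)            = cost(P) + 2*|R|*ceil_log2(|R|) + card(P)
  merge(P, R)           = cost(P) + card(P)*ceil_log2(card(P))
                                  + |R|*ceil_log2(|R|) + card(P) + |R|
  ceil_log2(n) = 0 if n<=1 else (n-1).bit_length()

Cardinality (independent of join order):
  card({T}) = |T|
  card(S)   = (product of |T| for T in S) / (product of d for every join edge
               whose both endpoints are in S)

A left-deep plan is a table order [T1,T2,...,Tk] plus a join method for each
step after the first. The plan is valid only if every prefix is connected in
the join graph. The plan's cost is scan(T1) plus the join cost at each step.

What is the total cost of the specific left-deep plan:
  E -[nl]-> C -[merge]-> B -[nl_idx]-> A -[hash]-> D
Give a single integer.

step 1: scan E: cost=80, card=80
step 2: join C via nl
    card(P join C) = 80*400/(5) = 6400
    cost = 80 + 80*400 = 32080
step 3: join B via merge
    card(P join B) = 6400*500/(5) = 640000
    cost = 32080 + 6400*13 + 500*9 + 6400 + 500 = 126680
step 4: join A via nl_idx
    card(P join A) = 640000*120/(5) = 15360000
    cost = 126680 + 640000*7 + 15360000 = 19966680
step 5: join D via hash
    card(P join D) = 15360000*40/(30) = 20480000
    cost = 19966680 + 2*40*6 + 15360000 = 35327160

35327160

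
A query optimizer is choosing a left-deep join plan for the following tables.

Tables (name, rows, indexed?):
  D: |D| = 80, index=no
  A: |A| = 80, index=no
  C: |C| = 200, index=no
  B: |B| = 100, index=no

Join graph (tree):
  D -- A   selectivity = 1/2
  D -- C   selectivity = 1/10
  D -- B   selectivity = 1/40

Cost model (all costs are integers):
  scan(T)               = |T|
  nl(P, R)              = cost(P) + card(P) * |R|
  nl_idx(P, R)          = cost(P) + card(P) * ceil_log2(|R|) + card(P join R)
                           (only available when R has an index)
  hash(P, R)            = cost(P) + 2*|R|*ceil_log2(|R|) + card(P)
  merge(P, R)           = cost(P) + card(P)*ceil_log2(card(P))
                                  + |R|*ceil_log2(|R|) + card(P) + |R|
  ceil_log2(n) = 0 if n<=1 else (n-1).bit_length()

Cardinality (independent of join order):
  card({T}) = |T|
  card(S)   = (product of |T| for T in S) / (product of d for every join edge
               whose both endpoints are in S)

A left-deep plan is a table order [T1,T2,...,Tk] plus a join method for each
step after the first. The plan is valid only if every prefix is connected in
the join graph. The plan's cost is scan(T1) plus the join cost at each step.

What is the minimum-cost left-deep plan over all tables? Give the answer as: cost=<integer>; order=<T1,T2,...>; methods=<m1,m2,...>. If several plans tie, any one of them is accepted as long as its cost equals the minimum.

Selinger DP (subsets sized 1..n):
  {D}: scan cost=80, card=80
  {A}: scan cost=80, card=80
  {C}: scan cost=200, card=200
  {B}: scan cost=100, card=100
  {AD}: card=3200; try (D,hash)→1280, (A,hash)→1280, (D,merge)→1360, (A,merge)→1360, (D,nl)→6480, (A,nl)→6480; best=1280 via (D,hash)
  {CD}: card=1600; try (D,hash)→1520, (C,merge)→2520, (D,merge)→2640, (C,hash)→3360, (C,nl)→16080, (D,nl)→16200; best=1520 via (D,hash)
  {BD}: card=200; try (D,hash)→1320, (B,merge)→1520, (D,merge)→1540, (B,hash)→1560, (B,nl)→8080, (D,nl)→8100; best=1320 via (D,hash)
  {ACD}: card=64000; try (A,hash)→4240, (C,hash)→7680, (A,merge)→21360, (C,merge)→44680, (A,nl)→129520, (C,nl)→641280; best=4240 via (A,hash)
  {ABD}: card=8000; try (A,hash)→2640, (A,merge)→3760, (B,hash)→5880, (A,nl)→17320, (B,merge)→43680, (B,nl)→321280; best=2640 via (A,hash)
  {BCD}: card=4000; try (B,hash)→4520, (C,hash)→4720, (C,merge)→4920, (B,merge)→21520, (C,nl)→41320, (B,nl)→161520; best=4520 via (B,hash)
  {ABCD}: card=160000; try (A,hash)→9640, (C,hash)→13840, (A,merge)→57160, (B,hash)→69640, (C,merge)→116440, (A,nl)→324520 …(+3); best=9640 via (A,hash)

cost=9640; order=C,D,B,A; methods=hash,hash,hash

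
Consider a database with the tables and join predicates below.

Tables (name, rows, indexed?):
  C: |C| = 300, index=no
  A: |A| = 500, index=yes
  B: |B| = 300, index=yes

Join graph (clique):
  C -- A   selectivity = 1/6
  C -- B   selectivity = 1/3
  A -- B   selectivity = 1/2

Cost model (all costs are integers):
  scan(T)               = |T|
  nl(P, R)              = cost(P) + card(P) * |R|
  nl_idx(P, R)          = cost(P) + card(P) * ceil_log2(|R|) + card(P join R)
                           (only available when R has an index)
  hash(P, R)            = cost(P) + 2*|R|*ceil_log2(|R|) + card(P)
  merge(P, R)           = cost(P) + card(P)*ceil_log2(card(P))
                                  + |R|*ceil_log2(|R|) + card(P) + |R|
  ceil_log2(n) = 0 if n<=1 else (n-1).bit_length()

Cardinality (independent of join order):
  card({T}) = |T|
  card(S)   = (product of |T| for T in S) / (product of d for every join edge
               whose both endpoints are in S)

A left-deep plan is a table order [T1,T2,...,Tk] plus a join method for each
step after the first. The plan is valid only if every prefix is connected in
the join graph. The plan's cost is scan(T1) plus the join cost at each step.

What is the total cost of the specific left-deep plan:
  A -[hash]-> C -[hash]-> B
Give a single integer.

36800

step 1: scan A: cost=500, card=500
step 2: join C via hash
    card(P join C) = 500*300/(6) = 25000
    cost = 500 + 2*300*9 + 500 = 6400
step 3: join B via hash
    card(P join B) = 25000*300/(3*2) = 1250000
    cost = 6400 + 2*300*9 + 25000 = 36800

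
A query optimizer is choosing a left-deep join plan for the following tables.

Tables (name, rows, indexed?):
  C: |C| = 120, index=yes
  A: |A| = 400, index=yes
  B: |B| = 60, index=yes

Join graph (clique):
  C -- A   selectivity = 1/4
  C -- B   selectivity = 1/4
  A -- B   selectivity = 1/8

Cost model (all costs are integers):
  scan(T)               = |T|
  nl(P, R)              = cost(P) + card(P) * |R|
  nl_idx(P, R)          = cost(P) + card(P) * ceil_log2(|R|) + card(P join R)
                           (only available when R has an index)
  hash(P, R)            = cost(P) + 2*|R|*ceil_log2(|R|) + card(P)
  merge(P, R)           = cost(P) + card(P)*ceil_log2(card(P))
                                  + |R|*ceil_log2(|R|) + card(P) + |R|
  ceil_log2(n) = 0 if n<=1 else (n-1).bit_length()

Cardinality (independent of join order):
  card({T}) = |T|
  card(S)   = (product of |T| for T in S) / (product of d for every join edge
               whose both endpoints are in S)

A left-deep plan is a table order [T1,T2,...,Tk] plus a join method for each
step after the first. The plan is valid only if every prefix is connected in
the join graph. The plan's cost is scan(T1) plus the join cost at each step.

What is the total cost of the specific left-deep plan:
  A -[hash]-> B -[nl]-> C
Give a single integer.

step 1: scan A: cost=400, card=400
step 2: join B via hash
    card(P join B) = 400*60/(8) = 3000
    cost = 400 + 2*60*6 + 400 = 1520
step 3: join C via nl
    card(P join C) = 3000*120/(4*4) = 22500
    cost = 1520 + 3000*120 = 361520

361520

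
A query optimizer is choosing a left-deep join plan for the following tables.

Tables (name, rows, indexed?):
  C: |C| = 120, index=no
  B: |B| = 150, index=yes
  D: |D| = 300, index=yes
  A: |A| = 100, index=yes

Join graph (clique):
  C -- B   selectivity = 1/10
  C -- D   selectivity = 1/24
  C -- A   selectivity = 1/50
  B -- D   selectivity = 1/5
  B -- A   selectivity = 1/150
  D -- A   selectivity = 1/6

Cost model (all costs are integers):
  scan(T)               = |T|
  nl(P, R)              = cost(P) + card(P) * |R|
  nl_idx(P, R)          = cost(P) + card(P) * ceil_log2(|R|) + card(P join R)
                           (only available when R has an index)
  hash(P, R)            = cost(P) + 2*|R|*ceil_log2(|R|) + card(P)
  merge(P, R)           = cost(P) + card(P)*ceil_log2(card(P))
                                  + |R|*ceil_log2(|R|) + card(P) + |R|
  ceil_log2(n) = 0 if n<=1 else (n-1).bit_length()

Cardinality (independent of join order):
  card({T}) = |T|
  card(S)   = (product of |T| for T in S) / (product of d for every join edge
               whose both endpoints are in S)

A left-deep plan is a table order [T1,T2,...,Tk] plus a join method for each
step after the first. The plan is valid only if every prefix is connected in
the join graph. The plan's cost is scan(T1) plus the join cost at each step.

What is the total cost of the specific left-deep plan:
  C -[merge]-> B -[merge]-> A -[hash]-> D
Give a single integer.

30254

step 1: scan C: cost=120, card=120
step 2: join B via merge
    card(P join B) = 120*150/(10) = 1800
    cost = 120 + 120*7 + 150*8 + 120 + 150 = 2430
step 3: join A via merge
    card(P join A) = 1800*100/(50*150) = 24
    cost = 2430 + 1800*11 + 100*7 + 1800 + 100 = 24830
step 4: join D via hash
    card(P join D) = 24*300/(24*5*6) = 10
    cost = 24830 + 2*300*9 + 24 = 30254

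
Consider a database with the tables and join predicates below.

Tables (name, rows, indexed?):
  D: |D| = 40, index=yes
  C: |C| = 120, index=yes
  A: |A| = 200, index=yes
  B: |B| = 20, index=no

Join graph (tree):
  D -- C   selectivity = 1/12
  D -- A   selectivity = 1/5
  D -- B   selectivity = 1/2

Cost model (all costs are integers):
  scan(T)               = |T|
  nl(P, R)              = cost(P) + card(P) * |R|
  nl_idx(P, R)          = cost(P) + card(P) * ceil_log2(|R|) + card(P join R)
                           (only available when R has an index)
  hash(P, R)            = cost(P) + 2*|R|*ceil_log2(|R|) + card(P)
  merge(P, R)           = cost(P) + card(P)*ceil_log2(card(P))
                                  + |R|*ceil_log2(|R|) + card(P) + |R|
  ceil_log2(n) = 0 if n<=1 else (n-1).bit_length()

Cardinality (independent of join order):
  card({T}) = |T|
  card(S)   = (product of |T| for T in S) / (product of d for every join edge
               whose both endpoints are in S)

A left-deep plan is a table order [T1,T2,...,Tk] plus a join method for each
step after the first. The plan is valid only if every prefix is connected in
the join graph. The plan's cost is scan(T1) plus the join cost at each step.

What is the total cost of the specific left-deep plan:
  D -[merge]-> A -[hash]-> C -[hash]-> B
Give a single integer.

step 1: scan D: cost=40, card=40
step 2: join A via merge
    card(P join A) = 40*200/(5) = 1600
    cost = 40 + 40*6 + 200*8 + 40 + 200 = 2120
step 3: join C via hash
    card(P join C) = 1600*120/(12) = 16000
    cost = 2120 + 2*120*7 + 1600 = 5400
step 4: join B via hash
    card(P join B) = 16000*20/(2) = 160000
    cost = 5400 + 2*20*5 + 16000 = 21600

21600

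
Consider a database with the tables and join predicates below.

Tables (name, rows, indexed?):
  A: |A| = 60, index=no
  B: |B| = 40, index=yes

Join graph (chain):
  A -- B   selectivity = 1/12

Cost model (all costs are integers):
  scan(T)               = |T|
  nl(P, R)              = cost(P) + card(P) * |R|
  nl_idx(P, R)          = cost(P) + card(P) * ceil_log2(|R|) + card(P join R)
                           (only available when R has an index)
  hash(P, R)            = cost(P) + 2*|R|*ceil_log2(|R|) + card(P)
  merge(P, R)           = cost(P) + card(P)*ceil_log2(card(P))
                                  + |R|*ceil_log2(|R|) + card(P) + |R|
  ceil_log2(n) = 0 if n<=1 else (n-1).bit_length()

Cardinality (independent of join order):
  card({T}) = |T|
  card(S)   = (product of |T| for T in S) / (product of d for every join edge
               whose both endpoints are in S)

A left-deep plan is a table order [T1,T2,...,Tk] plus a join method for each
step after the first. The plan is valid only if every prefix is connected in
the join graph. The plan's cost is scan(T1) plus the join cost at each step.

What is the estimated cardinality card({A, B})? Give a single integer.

200

Tables in S: A(60), B(40)
Edges inside S: A-B(d=12)
numerator = 60 * 40 = 2400
denominator = 12 = 12
card(S) = 2400 / 12 = 200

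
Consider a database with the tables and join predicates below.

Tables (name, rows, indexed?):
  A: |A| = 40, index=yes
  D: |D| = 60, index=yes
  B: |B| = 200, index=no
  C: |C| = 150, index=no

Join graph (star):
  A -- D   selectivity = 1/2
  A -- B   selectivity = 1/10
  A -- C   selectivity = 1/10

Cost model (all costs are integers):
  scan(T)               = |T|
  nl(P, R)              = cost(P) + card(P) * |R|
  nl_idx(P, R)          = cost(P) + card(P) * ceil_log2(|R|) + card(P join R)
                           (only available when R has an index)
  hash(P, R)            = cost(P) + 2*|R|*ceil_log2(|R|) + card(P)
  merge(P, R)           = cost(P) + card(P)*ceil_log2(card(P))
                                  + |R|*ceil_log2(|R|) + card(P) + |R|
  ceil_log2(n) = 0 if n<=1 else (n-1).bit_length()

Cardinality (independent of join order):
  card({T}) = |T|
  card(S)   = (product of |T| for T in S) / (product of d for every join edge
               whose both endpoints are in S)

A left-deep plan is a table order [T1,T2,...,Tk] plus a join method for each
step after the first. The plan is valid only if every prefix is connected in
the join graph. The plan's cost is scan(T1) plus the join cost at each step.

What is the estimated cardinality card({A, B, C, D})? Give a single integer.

Tables in S: A(40), B(200), C(150), D(60)
Edges inside S: A-D(d=2), A-B(d=10), A-C(d=10)
numerator = 40 * 200 * 150 * 60 = 72000000
denominator = 2 * 10 * 10 = 200
card(S) = 72000000 / 200 = 360000

360000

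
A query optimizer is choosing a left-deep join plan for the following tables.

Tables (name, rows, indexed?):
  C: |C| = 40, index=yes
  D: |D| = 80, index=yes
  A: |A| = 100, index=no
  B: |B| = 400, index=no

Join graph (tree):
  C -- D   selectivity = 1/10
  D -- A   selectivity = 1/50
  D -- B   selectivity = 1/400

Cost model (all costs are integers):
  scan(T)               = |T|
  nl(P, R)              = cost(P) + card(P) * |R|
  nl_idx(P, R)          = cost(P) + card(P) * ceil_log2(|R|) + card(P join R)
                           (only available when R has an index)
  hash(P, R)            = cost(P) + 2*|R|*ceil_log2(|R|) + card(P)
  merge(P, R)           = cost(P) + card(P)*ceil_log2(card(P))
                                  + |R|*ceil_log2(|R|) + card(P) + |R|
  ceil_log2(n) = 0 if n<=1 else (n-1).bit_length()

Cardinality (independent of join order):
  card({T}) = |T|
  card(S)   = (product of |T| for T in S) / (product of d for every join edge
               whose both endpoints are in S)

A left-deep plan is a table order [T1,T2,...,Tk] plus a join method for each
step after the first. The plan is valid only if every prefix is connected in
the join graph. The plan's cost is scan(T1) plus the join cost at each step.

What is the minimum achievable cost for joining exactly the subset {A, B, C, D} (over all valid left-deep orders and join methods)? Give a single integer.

4000

Selinger DP over subsets of {A,B,C,D}:
  {C}: scan cost=40, card=40
  {D}: scan cost=80, card=80
  {A}: scan cost=100, card=100
  {B}: scan cost=400, card=400
  {CD}: card=320; try (D,nl_idx)→640, (C,hash)→640, (C,nl_idx)→880, (D,merge)→960, (C,merge)→1000, (D,hash)→1200 …(+2); best=640 via (D,nl_idx)
  {AD}: card=160; try (D,nl_idx)→960, (D,hash)→1320, (A,merge)→1520, (D,merge)→1540, (A,hash)→1560, (A,nl)→8080 …(+1); best=960 via (D,nl_idx)
  {BD}: card=80; try (D,hash)→1920, (D,nl_idx)→3280, (B,merge)→4720, (D,merge)→5040, (B,hash)→7360, (B,nl)→32080 …(+1); best=1920 via (D,hash)
  {ACD}: card=640; try (C,hash)→1600, (A,hash)→2360, (C,nl_idx)→2560, (C,merge)→2680, (A,merge)→4640, (C,nl)→7360 …(+1); best=1600 via (C,hash)
  {BCD}: card=320; try (C,hash)→2480, (C,nl_idx)→2720, (C,merge)→2840, (C,nl)→5120, (B,merge)→7840, (B,hash)→8160 …(+1); best=2480 via (C,hash)
  {ABD}: card=160; try (A,merge)→3360, (A,hash)→3400, (B,merge)→6400, (B,hash)→8320, (A,nl)→9920, (B,nl)→64960; best=3360 via (A,merge)
  {ABCD}: card=640; try (C,hash)→4000, (A,hash)→4200, (C,nl_idx)→4960, (C,merge)→5080, (A,merge)→6480, (B,hash)→9440 …(+4); best=4000 via (C,hash)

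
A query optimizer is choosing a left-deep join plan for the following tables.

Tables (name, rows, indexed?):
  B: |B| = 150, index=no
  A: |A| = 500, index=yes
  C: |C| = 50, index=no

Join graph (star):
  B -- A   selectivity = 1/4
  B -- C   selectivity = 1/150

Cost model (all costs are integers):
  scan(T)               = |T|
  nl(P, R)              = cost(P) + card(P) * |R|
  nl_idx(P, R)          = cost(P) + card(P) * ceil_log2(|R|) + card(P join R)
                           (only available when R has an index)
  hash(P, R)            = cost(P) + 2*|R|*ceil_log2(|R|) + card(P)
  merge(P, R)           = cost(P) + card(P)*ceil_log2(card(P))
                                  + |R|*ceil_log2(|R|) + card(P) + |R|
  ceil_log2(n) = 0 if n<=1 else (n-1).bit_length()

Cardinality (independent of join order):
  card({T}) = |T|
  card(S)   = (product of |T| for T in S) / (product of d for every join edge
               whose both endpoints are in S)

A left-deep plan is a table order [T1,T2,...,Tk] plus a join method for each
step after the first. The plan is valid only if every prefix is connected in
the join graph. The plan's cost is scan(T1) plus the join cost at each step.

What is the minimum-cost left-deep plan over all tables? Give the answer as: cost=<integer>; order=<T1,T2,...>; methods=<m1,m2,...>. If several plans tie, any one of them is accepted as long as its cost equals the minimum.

cost=6250; order=B,C,A; methods=hash,merge

Selinger DP (subsets sized 1..n):
  {B}: scan cost=150, card=150
  {A}: scan cost=500, card=500
  {C}: scan cost=50, card=50
  {AB}: card=18750; try (B,hash)→3400, (A,merge)→6500, (B,merge)→6850, (A,hash)→9300, (A,nl_idx)→20250, (A,nl)→75150 …(+1); best=3400 via (B,hash)
  {BC}: card=50; try (C,hash)→900, (B,merge)→1750, (C,merge)→1850, (B,hash)→2500, (B,nl)→7550, (C,nl)→7650; best=900 via (C,hash)
  {ABC}: card=6250; try (A,merge)→6250, (A,nl_idx)→7600, (A,hash)→9950, (C,hash)→22750, (A,nl)→25900, (C,merge)→303750 …(+1); best=6250 via (A,merge)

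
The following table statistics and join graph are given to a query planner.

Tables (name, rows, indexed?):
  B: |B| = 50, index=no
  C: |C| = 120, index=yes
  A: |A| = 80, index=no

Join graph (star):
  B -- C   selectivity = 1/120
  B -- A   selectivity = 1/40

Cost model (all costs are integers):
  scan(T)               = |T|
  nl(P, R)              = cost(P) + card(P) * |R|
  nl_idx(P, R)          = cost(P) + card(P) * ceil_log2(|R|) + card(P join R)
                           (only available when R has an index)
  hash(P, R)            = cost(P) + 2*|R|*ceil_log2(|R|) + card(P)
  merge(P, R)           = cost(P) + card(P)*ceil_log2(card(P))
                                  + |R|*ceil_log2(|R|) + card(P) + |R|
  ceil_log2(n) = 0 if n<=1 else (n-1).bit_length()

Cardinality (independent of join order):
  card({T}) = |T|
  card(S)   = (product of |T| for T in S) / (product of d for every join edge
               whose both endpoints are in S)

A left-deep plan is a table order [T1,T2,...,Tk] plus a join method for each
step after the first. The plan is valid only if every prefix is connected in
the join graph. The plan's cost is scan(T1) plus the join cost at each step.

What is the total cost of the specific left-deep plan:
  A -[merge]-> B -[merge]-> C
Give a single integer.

step 1: scan A: cost=80, card=80
step 2: join B via merge
    card(P join B) = 80*50/(40) = 100
    cost = 80 + 80*7 + 50*6 + 80 + 50 = 1070
step 3: join C via merge
    card(P join C) = 100*120/(120) = 100
    cost = 1070 + 100*7 + 120*7 + 100 + 120 = 2830

2830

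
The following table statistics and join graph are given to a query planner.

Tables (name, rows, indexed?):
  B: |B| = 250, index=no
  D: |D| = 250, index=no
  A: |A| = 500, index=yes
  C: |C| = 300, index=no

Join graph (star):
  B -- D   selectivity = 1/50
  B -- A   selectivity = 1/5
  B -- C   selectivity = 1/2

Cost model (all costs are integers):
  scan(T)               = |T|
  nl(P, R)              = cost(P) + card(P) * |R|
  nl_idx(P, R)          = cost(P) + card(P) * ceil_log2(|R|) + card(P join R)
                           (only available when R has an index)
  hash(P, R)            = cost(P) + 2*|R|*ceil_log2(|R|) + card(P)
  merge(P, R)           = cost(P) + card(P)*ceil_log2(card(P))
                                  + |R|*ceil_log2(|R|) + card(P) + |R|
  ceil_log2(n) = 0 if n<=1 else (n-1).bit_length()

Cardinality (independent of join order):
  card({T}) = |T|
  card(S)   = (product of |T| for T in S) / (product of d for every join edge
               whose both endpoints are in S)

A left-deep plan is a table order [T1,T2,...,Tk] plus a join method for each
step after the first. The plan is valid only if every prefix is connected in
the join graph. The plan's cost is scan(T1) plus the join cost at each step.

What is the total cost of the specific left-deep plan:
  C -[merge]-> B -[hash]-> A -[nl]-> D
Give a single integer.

937552050

step 1: scan C: cost=300, card=300
step 2: join B via merge
    card(P join B) = 300*250/(2) = 37500
    cost = 300 + 300*9 + 250*8 + 300 + 250 = 5550
step 3: join A via hash
    card(P join A) = 37500*500/(5) = 3750000
    cost = 5550 + 2*500*9 + 37500 = 52050
step 4: join D via nl
    card(P join D) = 3750000*250/(50) = 18750000
    cost = 52050 + 3750000*250 = 937552050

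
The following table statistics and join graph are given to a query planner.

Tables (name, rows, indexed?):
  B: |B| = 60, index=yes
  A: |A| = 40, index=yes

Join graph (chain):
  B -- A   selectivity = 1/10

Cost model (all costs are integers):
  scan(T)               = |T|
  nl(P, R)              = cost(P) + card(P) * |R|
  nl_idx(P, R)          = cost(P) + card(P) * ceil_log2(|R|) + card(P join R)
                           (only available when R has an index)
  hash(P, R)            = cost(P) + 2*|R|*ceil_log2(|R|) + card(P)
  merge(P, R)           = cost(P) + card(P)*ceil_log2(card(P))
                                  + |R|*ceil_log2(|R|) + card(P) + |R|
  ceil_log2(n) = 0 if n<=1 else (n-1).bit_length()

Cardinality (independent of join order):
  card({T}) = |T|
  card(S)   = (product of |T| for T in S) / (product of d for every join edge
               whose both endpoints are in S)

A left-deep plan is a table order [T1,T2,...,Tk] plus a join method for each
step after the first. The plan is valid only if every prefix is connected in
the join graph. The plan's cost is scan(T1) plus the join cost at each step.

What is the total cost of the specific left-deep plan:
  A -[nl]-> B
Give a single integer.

2440

step 1: scan A: cost=40, card=40
step 2: join B via nl
    card(P join B) = 40*60/(10) = 240
    cost = 40 + 40*60 = 2440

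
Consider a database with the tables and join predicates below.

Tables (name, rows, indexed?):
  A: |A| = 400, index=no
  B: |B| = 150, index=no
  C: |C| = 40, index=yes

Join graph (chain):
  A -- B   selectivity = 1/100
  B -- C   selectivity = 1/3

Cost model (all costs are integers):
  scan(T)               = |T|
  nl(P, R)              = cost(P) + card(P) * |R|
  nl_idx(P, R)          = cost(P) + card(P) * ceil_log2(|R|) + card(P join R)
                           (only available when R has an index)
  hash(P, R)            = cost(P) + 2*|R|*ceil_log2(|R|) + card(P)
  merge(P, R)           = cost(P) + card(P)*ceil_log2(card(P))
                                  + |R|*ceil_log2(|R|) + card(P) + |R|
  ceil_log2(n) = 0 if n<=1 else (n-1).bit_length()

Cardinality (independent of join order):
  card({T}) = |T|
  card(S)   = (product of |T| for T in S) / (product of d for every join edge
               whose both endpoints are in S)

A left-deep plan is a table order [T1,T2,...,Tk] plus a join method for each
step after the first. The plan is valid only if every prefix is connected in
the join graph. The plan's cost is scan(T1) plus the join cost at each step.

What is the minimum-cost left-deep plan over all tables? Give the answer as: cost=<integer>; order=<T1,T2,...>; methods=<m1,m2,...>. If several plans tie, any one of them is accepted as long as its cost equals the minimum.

cost=4280; order=A,B,C; methods=hash,hash

Selinger DP (subsets sized 1..n):
  {A}: scan cost=400, card=400
  {B}: scan cost=150, card=150
  {C}: scan cost=40, card=40
  {AB}: card=600; try (B,hash)→3200, (A,merge)→5500, (B,merge)→5750, (A,hash)→7500, (A,nl)→60150, (B,nl)→60400; best=3200 via (B,hash)
  {BC}: card=2000; try (C,hash)→780, (B,merge)→1670, (C,merge)→1780, (B,hash)→2480, (C,nl_idx)→3050, (B,nl)→6040 …(+1); best=780 via (C,hash)
  {ABC}: card=8000; try (C,hash)→4280, (A,hash)→9980, (C,merge)→10080, (C,nl_idx)→14800, (C,nl)→27200, (A,merge)→28780 …(+1); best=4280 via (C,hash)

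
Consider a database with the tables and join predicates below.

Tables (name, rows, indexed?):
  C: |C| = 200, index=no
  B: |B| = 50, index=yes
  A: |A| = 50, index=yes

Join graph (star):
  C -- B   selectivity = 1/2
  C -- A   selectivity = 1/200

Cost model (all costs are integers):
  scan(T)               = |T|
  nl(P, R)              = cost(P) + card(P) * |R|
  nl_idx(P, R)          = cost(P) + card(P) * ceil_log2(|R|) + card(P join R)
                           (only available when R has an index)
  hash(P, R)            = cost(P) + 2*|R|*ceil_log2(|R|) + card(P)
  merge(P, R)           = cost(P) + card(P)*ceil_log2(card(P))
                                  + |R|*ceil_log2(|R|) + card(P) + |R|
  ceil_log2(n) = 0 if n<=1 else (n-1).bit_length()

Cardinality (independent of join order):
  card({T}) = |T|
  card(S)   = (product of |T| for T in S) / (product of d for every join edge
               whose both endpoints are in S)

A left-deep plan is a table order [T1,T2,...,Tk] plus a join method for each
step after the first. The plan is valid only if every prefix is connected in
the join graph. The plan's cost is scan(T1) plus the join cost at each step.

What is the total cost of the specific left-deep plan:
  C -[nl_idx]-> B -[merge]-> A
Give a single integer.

step 1: scan C: cost=200, card=200
step 2: join B via nl_idx
    card(P join B) = 200*50/(2) = 5000
    cost = 200 + 200*6 + 5000 = 6400
step 3: join A via merge
    card(P join A) = 5000*50/(200) = 1250
    cost = 6400 + 5000*13 + 50*6 + 5000 + 50 = 76750

76750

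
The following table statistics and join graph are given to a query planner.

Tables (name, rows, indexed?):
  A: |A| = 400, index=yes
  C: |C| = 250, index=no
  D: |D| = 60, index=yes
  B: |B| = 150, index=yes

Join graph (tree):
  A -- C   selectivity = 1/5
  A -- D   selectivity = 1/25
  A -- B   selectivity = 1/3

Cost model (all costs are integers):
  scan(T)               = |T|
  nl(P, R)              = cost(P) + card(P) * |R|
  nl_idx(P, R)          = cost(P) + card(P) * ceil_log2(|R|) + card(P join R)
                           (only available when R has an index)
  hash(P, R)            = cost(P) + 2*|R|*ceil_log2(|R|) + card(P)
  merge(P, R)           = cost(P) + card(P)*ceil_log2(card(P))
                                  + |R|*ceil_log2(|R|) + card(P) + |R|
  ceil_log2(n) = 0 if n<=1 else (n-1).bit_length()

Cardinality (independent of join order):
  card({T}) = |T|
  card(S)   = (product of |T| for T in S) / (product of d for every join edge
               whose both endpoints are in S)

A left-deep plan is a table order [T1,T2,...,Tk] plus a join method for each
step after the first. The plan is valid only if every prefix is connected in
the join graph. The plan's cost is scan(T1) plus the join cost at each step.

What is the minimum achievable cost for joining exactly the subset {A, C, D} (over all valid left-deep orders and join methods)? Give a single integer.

6480

Selinger DP over subsets of {A,C,D}:
  {A}: scan cost=400, card=400
  {C}: scan cost=250, card=250
  {D}: scan cost=60, card=60
  {AC}: card=20000; try (C,hash)→4800, (A,merge)→6500, (C,merge)→6650, (A,hash)→7700, (A,nl_idx)→22500, (A,nl)→100250 …(+1); best=4800 via (C,hash)
  {AD}: card=960; try (D,hash)→1520, (A,nl_idx)→1560, (D,nl_idx)→3760, (A,merge)→4480, (D,merge)→4820, (A,hash)→7320 …(+2); best=1520 via (D,hash)
  {ACD}: card=48000; try (C,hash)→6480, (C,merge)→14330, (D,hash)→25520, (D,nl_idx)→172800, (C,nl)→241520, (D,merge)→325220 …(+1); best=6480 via (C,hash)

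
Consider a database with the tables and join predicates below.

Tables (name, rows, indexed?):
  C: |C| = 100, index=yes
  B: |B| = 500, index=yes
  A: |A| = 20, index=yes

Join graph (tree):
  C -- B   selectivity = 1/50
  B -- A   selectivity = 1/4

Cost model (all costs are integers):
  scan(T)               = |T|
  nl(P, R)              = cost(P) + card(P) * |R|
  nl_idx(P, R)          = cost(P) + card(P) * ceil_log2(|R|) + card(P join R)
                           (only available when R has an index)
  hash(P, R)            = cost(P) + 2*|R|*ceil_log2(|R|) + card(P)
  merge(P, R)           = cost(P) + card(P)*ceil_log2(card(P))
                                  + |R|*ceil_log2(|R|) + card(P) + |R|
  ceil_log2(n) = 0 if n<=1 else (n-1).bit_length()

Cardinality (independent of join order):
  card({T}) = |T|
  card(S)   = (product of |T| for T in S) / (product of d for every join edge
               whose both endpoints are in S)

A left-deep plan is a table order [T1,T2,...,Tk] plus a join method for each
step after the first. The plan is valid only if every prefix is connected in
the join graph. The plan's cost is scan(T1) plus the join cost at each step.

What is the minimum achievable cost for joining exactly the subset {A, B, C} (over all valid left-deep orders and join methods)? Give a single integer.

3200

Selinger DP over subsets of {A,B,C}:
  {C}: scan cost=100, card=100
  {B}: scan cost=500, card=500
  {A}: scan cost=20, card=20
  {BC}: card=1000; try (B,nl_idx)→2000, (C,hash)→2400, (C,nl_idx)→5000, (B,merge)→5900, (C,merge)→6300, (B,hash)→9200 …(+2); best=2000 via (B,nl_idx)
  {AB}: card=2500; try (A,hash)→1200, (B,nl_idx)→2700, (B,merge)→5140, (A,nl_idx)→5500, (A,merge)→5620, (B,hash)→9040 …(+2); best=1200 via (A,hash)
  {ABC}: card=5000; try (A,hash)→3200, (C,hash)→5100, (A,nl_idx)→12000, (A,merge)→13120, (A,nl)→22000, (C,nl_idx)→23700 …(+2); best=3200 via (A,hash)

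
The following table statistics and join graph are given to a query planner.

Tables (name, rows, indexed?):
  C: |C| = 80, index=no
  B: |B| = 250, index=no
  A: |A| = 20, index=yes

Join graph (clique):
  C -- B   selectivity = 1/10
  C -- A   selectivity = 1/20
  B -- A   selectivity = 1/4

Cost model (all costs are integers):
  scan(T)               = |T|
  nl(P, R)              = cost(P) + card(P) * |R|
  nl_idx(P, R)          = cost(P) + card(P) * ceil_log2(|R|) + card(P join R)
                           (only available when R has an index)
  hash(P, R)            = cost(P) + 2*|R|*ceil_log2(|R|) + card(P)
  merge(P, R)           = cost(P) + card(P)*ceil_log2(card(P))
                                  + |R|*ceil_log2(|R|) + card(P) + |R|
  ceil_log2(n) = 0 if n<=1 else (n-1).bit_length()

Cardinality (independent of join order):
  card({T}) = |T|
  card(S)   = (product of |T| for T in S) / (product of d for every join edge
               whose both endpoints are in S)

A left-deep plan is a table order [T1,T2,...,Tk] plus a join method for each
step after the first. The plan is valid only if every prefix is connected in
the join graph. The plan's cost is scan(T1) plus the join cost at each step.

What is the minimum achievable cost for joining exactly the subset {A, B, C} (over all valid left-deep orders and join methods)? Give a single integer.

Selinger DP over subsets of {A,B,C}:
  {C}: scan cost=80, card=80
  {B}: scan cost=250, card=250
  {A}: scan cost=20, card=20
  {BC}: card=2000; try (C,hash)→1620, (B,merge)→2970, (C,merge)→3140, (B,hash)→4160, (B,nl)→20080, (C,nl)→20250; best=1620 via (C,hash)
  {AC}: card=80; try (A,hash)→360, (A,nl_idx)→560, (C,merge)→780, (A,merge)→840, (C,hash)→1160, (C,nl)→1620 …(+1); best=360 via (A,hash)
  {AB}: card=1250; try (A,hash)→700, (B,merge)→2390, (A,merge)→2620, (A,nl_idx)→2750, (B,hash)→4040, (B,nl)→5020 …(+1); best=700 via (A,hash)
  {ABC}: card=500; try (C,hash)→3070, (B,merge)→3250, (A,hash)→3820, (B,hash)→4440, (A,nl_idx)→12120, (C,merge)→16340 …(+4); best=3070 via (C,hash)

3070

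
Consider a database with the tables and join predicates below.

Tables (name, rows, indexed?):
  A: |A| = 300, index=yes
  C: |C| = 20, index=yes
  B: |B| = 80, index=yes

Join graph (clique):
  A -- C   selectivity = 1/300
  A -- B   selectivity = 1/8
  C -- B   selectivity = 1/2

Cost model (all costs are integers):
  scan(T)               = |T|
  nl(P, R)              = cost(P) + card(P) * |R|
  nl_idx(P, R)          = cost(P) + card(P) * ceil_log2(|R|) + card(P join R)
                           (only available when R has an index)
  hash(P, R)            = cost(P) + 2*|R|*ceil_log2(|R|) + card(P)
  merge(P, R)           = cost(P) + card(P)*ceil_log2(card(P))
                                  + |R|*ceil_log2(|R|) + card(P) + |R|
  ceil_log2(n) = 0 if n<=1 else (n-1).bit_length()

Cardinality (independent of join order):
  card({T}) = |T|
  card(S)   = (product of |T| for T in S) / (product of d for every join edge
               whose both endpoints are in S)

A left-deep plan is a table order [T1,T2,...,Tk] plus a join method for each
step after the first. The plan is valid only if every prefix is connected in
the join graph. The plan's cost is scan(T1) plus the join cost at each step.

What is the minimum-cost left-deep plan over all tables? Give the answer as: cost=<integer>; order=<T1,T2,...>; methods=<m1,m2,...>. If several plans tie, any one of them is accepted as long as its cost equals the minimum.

cost=460; order=C,A,B; methods=nl_idx,nl_idx

Selinger DP (subsets sized 1..n):
  {A}: scan cost=300, card=300
  {C}: scan cost=20, card=20
  {B}: scan cost=80, card=80
  {AC}: card=20; try (A,nl_idx)→220, (C,hash)→800, (C,nl_idx)→1820, (A,merge)→3140, (C,merge)→3420, (A,hash)→5440 …(+2); best=220 via (A,nl_idx)
  {AB}: card=3000; try (B,hash)→1720, (A,merge)→3720, (A,nl_idx)→3800, (B,merge)→3940, (B,nl_idx)→5400, (A,hash)→5560 …(+2); best=1720 via (B,hash)
  {BC}: card=800; try (C,hash)→360, (B,merge)→780, (C,merge)→840, (B,nl_idx)→960, (B,hash)→1160, (C,nl_idx)→1280 …(+2); best=360 via (C,hash)
  {ABC}: card=100; try (B,nl_idx)→460, (B,merge)→980, (B,hash)→1360, (B,nl)→1820, (C,hash)→4920, (A,hash)→6560 …(+6); best=460 via (B,nl_idx)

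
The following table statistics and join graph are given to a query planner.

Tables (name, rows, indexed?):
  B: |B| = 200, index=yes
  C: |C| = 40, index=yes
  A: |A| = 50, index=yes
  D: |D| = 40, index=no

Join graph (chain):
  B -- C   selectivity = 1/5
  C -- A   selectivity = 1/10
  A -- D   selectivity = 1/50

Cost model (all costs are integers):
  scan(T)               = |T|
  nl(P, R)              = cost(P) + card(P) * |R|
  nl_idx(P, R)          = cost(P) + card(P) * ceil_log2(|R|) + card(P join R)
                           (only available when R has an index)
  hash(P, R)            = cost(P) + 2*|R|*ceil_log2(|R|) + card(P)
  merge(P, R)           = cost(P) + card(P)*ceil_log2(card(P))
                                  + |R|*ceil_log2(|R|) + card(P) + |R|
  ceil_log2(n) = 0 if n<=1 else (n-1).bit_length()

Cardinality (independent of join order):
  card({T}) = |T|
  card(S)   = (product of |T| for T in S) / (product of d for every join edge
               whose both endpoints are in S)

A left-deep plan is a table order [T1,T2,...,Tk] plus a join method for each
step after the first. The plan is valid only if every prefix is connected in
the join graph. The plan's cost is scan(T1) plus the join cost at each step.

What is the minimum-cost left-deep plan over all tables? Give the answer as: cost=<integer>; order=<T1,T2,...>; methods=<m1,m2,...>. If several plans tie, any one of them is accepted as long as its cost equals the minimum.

Selinger DP (subsets sized 1..n):
  {B}: scan cost=200, card=200
  {C}: scan cost=40, card=40
  {A}: scan cost=50, card=50
  {D}: scan cost=40, card=40
  {BC}: card=1600; try (C,hash)→880, (B,nl_idx)→1960, (B,merge)→2120, (C,merge)→2280, (C,nl_idx)→3000, (B,hash)→3280 …(+2); best=880 via (C,hash)
  {AC}: card=200; try (A,nl_idx)→480, (C,nl_idx)→550, (C,hash)→580, (A,merge)→670, (C,merge)→680, (A,hash)→680 …(+2); best=480 via (A,nl_idx)
  {AD}: card=40; try (A,nl_idx)→320, (D,hash)→580, (A,merge)→670, (D,merge)→680, (A,hash)→680, (A,nl)→2040 …(+1); best=320 via (A,nl_idx)
  {ABC}: card=8000; try (A,hash)→3080, (B,hash)→3880, (B,merge)→4080, (B,nl_idx)→10080, (A,nl_idx)→18480, (A,merge)→20430 …(+2); best=3080 via (A,hash)
  {ACD}: card=160; try (C,nl_idx)→720, (C,hash)→840, (C,merge)→880, (D,hash)→1160, (C,nl)→1920, (D,merge)→2560 …(+1); best=720 via (C,nl_idx)
  {ABCD}: card=6400; try (B,merge)→3960, (B,hash)→4080, (B,nl_idx)→8400, (D,hash)→11560, (B,nl)→32720, (D,merge)→115360 …(+1); best=3960 via (B,merge)

cost=3960; order=D,A,C,B; methods=nl_idx,nl_idx,merge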